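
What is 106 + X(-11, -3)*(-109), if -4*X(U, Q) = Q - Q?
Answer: 106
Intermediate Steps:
X(U, Q) = 0 (X(U, Q) = -(Q - Q)/4 = -¼*0 = 0)
106 + X(-11, -3)*(-109) = 106 + 0*(-109) = 106 + 0 = 106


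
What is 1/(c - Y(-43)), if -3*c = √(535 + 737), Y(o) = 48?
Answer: -18/811 + √318/3244 ≈ -0.016698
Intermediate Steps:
c = -2*√318/3 (c = -√(535 + 737)/3 = -2*√318/3 ≈ -11.888)
1/(c - Y(-43)) = 1/(-2*√318/3 - 1*48) = 1/(-2*√318/3 - 48) = 1/(-48 - 2*√318/3)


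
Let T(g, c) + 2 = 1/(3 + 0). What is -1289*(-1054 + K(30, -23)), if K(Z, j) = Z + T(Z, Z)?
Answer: 3966253/3 ≈ 1.3221e+6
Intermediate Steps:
T(g, c) = -5/3 (T(g, c) = -2 + 1/(3 + 0) = -2 + 1/3 = -2 + ⅓ = -5/3)
K(Z, j) = -5/3 + Z (K(Z, j) = Z - 5/3 = -5/3 + Z)
-1289*(-1054 + K(30, -23)) = -1289*(-1054 + (-5/3 + 30)) = -1289*(-1054 + 85/3) = -1289*(-3077/3) = 3966253/3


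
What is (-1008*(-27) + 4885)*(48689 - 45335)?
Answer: 107666754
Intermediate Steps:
(-1008*(-27) + 4885)*(48689 - 45335) = (27216 + 4885)*3354 = 32101*3354 = 107666754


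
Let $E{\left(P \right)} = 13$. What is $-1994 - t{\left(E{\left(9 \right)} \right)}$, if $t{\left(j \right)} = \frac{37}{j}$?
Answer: $- \frac{25959}{13} \approx -1996.8$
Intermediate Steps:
$-1994 - t{\left(E{\left(9 \right)} \right)} = -1994 - \frac{37}{13} = - \frac{25959}{13}$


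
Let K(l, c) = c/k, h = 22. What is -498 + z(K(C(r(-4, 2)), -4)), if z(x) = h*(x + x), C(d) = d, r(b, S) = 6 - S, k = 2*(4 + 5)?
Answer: -4570/9 ≈ -507.78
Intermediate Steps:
k = 18 (k = 2*9 = 18)
K(l, c) = c/18
z(x) = 44*x (z(x) = 22*(x + x) = 22*(2*x) = 44*x)
-498 + z(K(C(r(-4, 2)), -4)) = -498 + 44*((1/18)*(-4)) = -498 + 44*(-2/9) = -498 - 88/9 = -4570/9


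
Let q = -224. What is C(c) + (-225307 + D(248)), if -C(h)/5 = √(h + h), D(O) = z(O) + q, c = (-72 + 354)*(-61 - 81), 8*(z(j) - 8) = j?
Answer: -225492 - 10*I*√20022 ≈ -2.2549e+5 - 1415.0*I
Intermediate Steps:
z(j) = 8 + j/8
c = -40044 (c = 282*(-142) = -40044)
D(O) = -216 + O/8 (D(O) = (8 + O/8) - 224 = -216 + O/8)
C(h) = -5*√2*√h (C(h) = -5*√(h + h) = -5*√2*√h)
C(c) + (-225307 + D(248)) = -5*√2*√(-40044) + (-225307 + (-216 + (⅛)*248)) = -5*√2*2*I*√10011 + (-225307 + (-216 + 31)) = -10*I*√20022 + (-225307 - 185) = -10*I*√20022 - 225492 = -225492 - 10*I*√20022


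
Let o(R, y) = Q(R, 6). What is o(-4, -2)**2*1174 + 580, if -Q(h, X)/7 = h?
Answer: 920996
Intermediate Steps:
Q(h, X) = -7*h
o(R, y) = -7*R
o(-4, -2)**2*1174 + 580 = (-7*(-4))**2*1174 + 580 = 28**2*1174 + 580 = 784*1174 + 580 = 920416 + 580 = 920996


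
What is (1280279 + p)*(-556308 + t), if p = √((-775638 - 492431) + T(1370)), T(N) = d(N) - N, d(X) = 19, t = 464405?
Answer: -117661480937 - 183806*I*√317355 ≈ -1.1766e+11 - 1.0355e+8*I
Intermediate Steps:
T(N) = 19 - N
p = 2*I*√317355 (p = √((-775638 - 492431) + (19 - 1*1370)) = √(-1268069 + (19 - 1370)) = √(-1268069 - 1351) = √(-1269420) = 2*I*√317355 ≈ 1126.7*I)
(1280279 + p)*(-556308 + t) = (1280279 + 2*I*√317355)*(-556308 + 464405) = (1280279 + 2*I*√317355)*(-91903) = -117661480937 - 183806*I*√317355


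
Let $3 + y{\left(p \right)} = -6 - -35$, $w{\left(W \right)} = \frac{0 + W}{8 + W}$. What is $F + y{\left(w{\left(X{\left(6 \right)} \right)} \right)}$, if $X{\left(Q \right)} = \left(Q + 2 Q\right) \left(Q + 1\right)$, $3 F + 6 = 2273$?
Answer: $\frac{2345}{3} \approx 781.67$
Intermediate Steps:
$F = \frac{2267}{3}$ ($F = -2 + \frac{1}{3} \cdot 2273 = -2 + \frac{2273}{3} = \frac{2267}{3} \approx 755.67$)
$X{\left(Q \right)} = 3 Q \left(1 + Q\right)$
$w{\left(W \right)} = \frac{W}{8 + W}$
$y{\left(p \right)} = 26$ ($y{\left(p \right)} = -3 - -29 = -3 + \left(-6 + 35\right) = -3 + 29 = 26$)
$F + y{\left(w{\left(X{\left(6 \right)} \right)} \right)} = \frac{2267}{3} + 26 = \frac{2345}{3}$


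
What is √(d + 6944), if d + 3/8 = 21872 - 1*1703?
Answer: √433802/4 ≈ 164.66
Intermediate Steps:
d = 161349/8 (d = -3/8 + (21872 - 1*1703) = -3/8 + (21872 - 1703) = -3/8 + 20169 = 161349/8 ≈ 20169.)
√(d + 6944) = √(161349/8 + 6944) = √(216901/8) = √433802/4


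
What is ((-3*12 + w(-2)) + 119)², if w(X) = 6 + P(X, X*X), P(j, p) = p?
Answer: 8649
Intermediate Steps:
w(X) = 6 + X² (w(X) = 6 + X*X = 6 + X²)
((-3*12 + w(-2)) + 119)² = ((-3*12 + (6 + (-2)²)) + 119)² = ((-36 + (6 + 4)) + 119)² = ((-36 + 10) + 119)² = (-26 + 119)² = 93² = 8649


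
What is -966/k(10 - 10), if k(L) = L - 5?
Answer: 966/5 ≈ 193.20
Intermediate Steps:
k(L) = -5 + L
-966/k(10 - 10) = -966/(-5 + (10 - 10)) = -966/(-5 + 0) = -966/(-5) = -966*(-⅕) = 966/5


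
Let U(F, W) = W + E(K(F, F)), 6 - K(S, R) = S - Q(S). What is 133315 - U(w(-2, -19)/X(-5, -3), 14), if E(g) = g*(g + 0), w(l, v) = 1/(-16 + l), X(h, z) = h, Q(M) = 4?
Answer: 1078929899/8100 ≈ 1.3320e+5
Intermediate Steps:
K(S, R) = 10 - S (K(S, R) = 6 - (S - 1*4) = 6 - (S - 4) = 6 - (-4 + S) = 6 + (4 - S) = 10 - S)
E(g) = g² (E(g) = g*g = g²)
U(F, W) = W + (10 - F)²
133315 - U(w(-2, -19)/X(-5, -3), 14) = 133315 - (14 + (10 - 1/((-16 - 2)*(-5)))²) = 133315 - (14 + (10 - (-1)/((-18)*5))²) = 133315 - (14 + (10 - (-1)*(-1)/(18*5))²) = 133315 - (14 + (10 - 1*1/90)²) = 133315 - (14 + (10 - 1/90)²) = 133315 - (14 + (899/90)²) = 133315 - (14 + 808201/8100) = 133315 - 1*921601/8100 = 133315 - 921601/8100 = 1078929899/8100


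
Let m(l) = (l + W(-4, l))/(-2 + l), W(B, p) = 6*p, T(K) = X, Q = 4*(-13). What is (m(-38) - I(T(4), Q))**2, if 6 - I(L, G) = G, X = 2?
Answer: 1054729/400 ≈ 2636.8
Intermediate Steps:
Q = -52
T(K) = 2
I(L, G) = 6 - G
m(l) = 7*l/(-2 + l) (m(l) = (l + 6*l)/(-2 + l) = (7*l)/(-2 + l) = 7*l/(-2 + l))
(m(-38) - I(T(4), Q))**2 = (7*(-38)/(-2 - 38) - (6 - 1*(-52)))**2 = (7*(-38)/(-40) - (6 + 52))**2 = (7*(-38)*(-1/40) - 1*58)**2 = (133/20 - 58)**2 = (-1027/20)**2 = 1054729/400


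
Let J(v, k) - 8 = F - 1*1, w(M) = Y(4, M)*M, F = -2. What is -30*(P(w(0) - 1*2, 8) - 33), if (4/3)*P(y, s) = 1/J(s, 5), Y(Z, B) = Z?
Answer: 1971/2 ≈ 985.50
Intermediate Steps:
w(M) = 4*M
J(v, k) = 5 (J(v, k) = 8 + (-2 - 1*1) = 8 + (-2 - 1) = 8 - 3 = 5)
P(y, s) = 3/20 (P(y, s) = (¾)/5 = (¾)*(⅕) = 3/20)
-30*(P(w(0) - 1*2, 8) - 33) = -30*(3/20 - 33) = -30*(-657/20) = 1971/2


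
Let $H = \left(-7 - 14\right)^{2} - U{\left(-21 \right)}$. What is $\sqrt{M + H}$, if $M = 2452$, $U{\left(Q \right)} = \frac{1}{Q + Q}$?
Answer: $\frac{\sqrt{5103294}}{42} \approx 53.787$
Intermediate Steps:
$U{\left(Q \right)} = \frac{1}{2 Q}$
$H = \frac{18523}{42}$ ($H = \left(-7 - 14\right)^{2} - \frac{1}{2 \left(-21\right)} = \left(-21\right)^{2} - \frac{1}{2} \left(- \frac{1}{21}\right) = 441 - - \frac{1}{42} = 441 + \frac{1}{42} = \frac{18523}{42} \approx 441.02$)
$\sqrt{M + H} = \sqrt{2452 + \frac{18523}{42}} = \sqrt{\frac{121507}{42}} = \frac{\sqrt{5103294}}{42}$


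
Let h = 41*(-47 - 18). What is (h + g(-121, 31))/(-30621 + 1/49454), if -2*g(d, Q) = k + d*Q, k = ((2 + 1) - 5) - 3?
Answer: 38920298/1514330933 ≈ 0.025701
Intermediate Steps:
h = -2665 (h = 41*(-65) = -2665)
k = -5 (k = (3 - 5) - 3 = -2 - 3 = -5)
g(d, Q) = 5/2 - Q*d/2 (g(d, Q) = -(-5 + d*Q)/2 = -(-5 + Q*d)/2 = 5/2 - Q*d/2)
(h + g(-121, 31))/(-30621 + 1/49454) = (-2665 + (5/2 - 1/2*31*(-121)))/(-30621 + 1/49454) = (-2665 + (5/2 + 3751/2))/(-30621 + 1/49454) = (-2665 + 1878)/(-1514330933/49454) = -787*(-49454/1514330933) = 38920298/1514330933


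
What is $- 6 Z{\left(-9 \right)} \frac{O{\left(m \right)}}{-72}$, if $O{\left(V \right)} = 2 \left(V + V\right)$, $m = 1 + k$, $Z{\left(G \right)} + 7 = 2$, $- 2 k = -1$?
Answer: $- \frac{5}{2} \approx -2.5$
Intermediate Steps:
$k = \frac{1}{2}$ ($k = \left(- \frac{1}{2}\right) \left(-1\right) = \frac{1}{2} \approx 0.5$)
$Z{\left(G \right)} = -5$ ($Z{\left(G \right)} = -7 + 2 = -5$)
$m = \frac{3}{2}$ ($m = 1 + \frac{1}{2} = \frac{3}{2} \approx 1.5$)
$O{\left(V \right)} = 4 V$ ($O{\left(V \right)} = 2 \cdot 2 V = 4 V$)
$- 6 Z{\left(-9 \right)} \frac{O{\left(m \right)}}{-72} = \left(-6\right) \left(-5\right) \frac{4 \cdot \frac{3}{2}}{-72} = 30 \cdot 6 \left(- \frac{1}{72}\right) = 30 \left(- \frac{1}{12}\right) = - \frac{5}{2}$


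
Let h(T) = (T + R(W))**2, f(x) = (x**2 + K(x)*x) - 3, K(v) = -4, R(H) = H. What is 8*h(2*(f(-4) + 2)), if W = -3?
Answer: 27848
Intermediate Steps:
f(x) = -3 + x**2 - 4*x (f(x) = (x**2 - 4*x) - 3 = -3 + x**2 - 4*x)
h(T) = (-3 + T)**2 (h(T) = (T - 3)**2 = (-3 + T)**2)
8*h(2*(f(-4) + 2)) = 8*(-3 + 2*((-3 + (-4)**2 - 4*(-4)) + 2))**2 = 8*(-3 + 2*((-3 + 16 + 16) + 2))**2 = 8*(-3 + 2*(29 + 2))**2 = 8*(-3 + 2*31)**2 = 8*(-3 + 62)**2 = 8*59**2 = 8*3481 = 27848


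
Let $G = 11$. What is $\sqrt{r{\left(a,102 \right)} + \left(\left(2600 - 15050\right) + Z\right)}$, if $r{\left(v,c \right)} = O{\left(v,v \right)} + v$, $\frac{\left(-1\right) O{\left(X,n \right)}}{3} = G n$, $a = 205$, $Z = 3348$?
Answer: $i \sqrt{15662} \approx 125.15 i$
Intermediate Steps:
$O{\left(X,n \right)} = - 33 n$ ($O{\left(X,n \right)} = - 3 \cdot 11 n = - 33 n$)
$r{\left(v,c \right)} = - 32 v$ ($r{\left(v,c \right)} = - 33 v + v = - 32 v$)
$\sqrt{r{\left(a,102 \right)} + \left(\left(2600 - 15050\right) + Z\right)} = \sqrt{\left(-32\right) 205 + \left(\left(2600 - 15050\right) + 3348\right)} = \sqrt{-6560 + \left(-12450 + 3348\right)} = \sqrt{-6560 - 9102} = \sqrt{-15662} = i \sqrt{15662}$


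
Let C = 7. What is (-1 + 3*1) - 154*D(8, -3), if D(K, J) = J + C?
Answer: -614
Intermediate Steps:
D(K, J) = 7 + J (D(K, J) = J + 7 = 7 + J)
(-1 + 3*1) - 154*D(8, -3) = (-1 + 3*1) - 154*(7 - 3) = (-1 + 3) - 154*4 = 2 - 616 = -614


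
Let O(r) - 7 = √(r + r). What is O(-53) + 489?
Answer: 496 + I*√106 ≈ 496.0 + 10.296*I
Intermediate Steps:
O(r) = 7 + √2*√r (O(r) = 7 + √(r + r) = 7 + √(2*r) = 7 + √2*√r)
O(-53) + 489 = (7 + √2*√(-53)) + 489 = (7 + √2*(I*√53)) + 489 = (7 + I*√106) + 489 = 496 + I*√106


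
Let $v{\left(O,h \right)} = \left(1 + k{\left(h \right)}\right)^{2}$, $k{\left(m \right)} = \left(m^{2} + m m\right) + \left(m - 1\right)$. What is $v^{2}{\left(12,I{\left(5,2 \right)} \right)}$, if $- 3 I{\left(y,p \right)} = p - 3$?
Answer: $\frac{625}{6561} \approx 0.09526$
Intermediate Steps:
$I{\left(y,p \right)} = 1 - \frac{p}{3}$ ($I{\left(y,p \right)} = - \frac{p - 3}{3} = - \frac{-3 + p}{3} = 1 - \frac{p}{3}$)
$k{\left(m \right)} = -1 + m + 2 m^{2}$ ($k{\left(m \right)} = \left(m^{2} + m^{2}\right) + \left(m - 1\right) = 2 m^{2} + \left(-1 + m\right) = -1 + m + 2 m^{2}$)
$v{\left(O,h \right)} = \left(h + 2 h^{2}\right)^{2}$ ($v{\left(O,h \right)} = \left(1 + \left(-1 + h + 2 h^{2}\right)\right)^{2} = \left(h + 2 h^{2}\right)^{2}$)
$v^{2}{\left(12,I{\left(5,2 \right)} \right)} = \left(\left(1 - \frac{2}{3}\right)^{2} \left(1 + 2 \left(1 - \frac{2}{3}\right)\right)^{2}\right)^{2} = \left(\frac{\left(1 + 2 \cdot \frac{1}{3}\right)^{2}}{9}\right)^{2} = \left(\frac{\left(1 + \frac{2}{3}\right)^{2}}{9}\right)^{2} = \left(\frac{\left(\frac{5}{3}\right)^{2}}{9}\right)^{2} = \left(\frac{1}{9} \cdot \frac{25}{9}\right)^{2} = \left(\frac{25}{81}\right)^{2} = \frac{625}{6561}$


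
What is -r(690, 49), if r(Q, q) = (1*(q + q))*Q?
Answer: -67620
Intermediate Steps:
r(Q, q) = 2*Q*q (r(Q, q) = (1*(2*q))*Q = (2*q)*Q = 2*Q*q)
-r(690, 49) = -2*690*49 = -1*67620 = -67620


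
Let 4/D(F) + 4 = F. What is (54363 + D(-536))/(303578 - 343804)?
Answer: -3669502/2715255 ≈ -1.3514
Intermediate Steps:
D(F) = 4/(-4 + F)
(54363 + D(-536))/(303578 - 343804) = (54363 + 4/(-4 - 536))/(303578 - 343804) = (54363 + 4/(-540))/(-40226) = (54363 + 4*(-1/540))*(-1/40226) = (54363 - 1/135)*(-1/40226) = (7339004/135)*(-1/40226) = -3669502/2715255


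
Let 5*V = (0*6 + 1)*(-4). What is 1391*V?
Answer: -5564/5 ≈ -1112.8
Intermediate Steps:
V = -4/5 (V = ((0*6 + 1)*(-4))/5 = ((0 + 1)*(-4))/5 = (1*(-4))/5 = (1/5)*(-4) = -4/5 ≈ -0.80000)
1391*V = 1391*(-4/5) = -5564/5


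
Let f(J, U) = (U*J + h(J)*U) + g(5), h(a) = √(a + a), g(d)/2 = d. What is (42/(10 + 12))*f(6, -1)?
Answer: 84/11 - 42*√3/11 ≈ 1.0231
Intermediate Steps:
g(d) = 2*d
h(a) = √2*√a (h(a) = √(2*a) = √2*√a)
f(J, U) = 10 + J*U + U*√2*√J (f(J, U) = (U*J + (√2*√J)*U) + 2*5 = (J*U + U*√2*√J) + 10 = 10 + J*U + U*√2*√J)
(42/(10 + 12))*f(6, -1) = (42/(10 + 12))*(10 + 6*(-1) - √2*√6) = (42/22)*(10 - 6 - 2*√3) = ((1/22)*42)*(4 - 2*√3) = 21*(4 - 2*√3)/11 = 84/11 - 42*√3/11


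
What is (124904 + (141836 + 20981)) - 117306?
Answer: 170415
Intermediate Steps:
(124904 + (141836 + 20981)) - 117306 = (124904 + 162817) - 117306 = 287721 - 117306 = 170415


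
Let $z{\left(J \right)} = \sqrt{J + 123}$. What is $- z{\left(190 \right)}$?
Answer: $- \sqrt{313} \approx -17.692$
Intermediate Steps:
$z{\left(J \right)} = \sqrt{123 + J}$
$- z{\left(190 \right)} = - \sqrt{123 + 190} = - \sqrt{313}$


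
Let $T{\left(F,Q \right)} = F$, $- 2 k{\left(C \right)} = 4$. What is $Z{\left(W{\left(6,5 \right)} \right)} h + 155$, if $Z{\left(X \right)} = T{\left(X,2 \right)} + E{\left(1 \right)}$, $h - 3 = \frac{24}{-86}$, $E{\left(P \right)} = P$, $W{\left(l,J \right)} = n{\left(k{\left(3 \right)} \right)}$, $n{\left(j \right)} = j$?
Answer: $\frac{6548}{43} \approx 152.28$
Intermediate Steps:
$k{\left(C \right)} = -2$ ($k{\left(C \right)} = \left(- \frac{1}{2}\right) 4 = -2$)
$W{\left(l,J \right)} = -2$
$h = \frac{117}{43}$ ($h = 3 + \frac{24}{-86} = 3 + 24 \left(- \frac{1}{86}\right) = 3 - \frac{12}{43} = \frac{117}{43} \approx 2.7209$)
$Z{\left(X \right)} = 1 + X$ ($Z{\left(X \right)} = X + 1 = 1 + X$)
$Z{\left(W{\left(6,5 \right)} \right)} h + 155 = \left(1 - 2\right) \frac{117}{43} + 155 = \left(-1\right) \frac{117}{43} + 155 = - \frac{117}{43} + 155 = \frac{6548}{43}$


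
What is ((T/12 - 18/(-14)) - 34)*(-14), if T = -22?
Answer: 1451/3 ≈ 483.67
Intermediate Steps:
((T/12 - 18/(-14)) - 34)*(-14) = ((-22/12 - 18/(-14)) - 34)*(-14) = ((-22*1/12 - 18*(-1/14)) - 34)*(-14) = ((-11/6 + 9/7) - 34)*(-14) = (-23/42 - 34)*(-14) = -1451/42*(-14) = 1451/3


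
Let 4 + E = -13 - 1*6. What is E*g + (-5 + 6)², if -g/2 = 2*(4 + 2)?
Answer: 553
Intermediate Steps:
g = -24 (g = -4*(4 + 2) = -4*6 = -2*12 = -24)
E = -23 (E = -4 + (-13 - 1*6) = -4 + (-13 - 6) = -4 - 19 = -23)
E*g + (-5 + 6)² = -23*(-24) + (-5 + 6)² = 552 + 1² = 552 + 1 = 553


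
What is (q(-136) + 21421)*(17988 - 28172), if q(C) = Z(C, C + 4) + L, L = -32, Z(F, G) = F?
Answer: -216440552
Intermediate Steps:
q(C) = -32 + C (q(C) = C - 32 = -32 + C)
(q(-136) + 21421)*(17988 - 28172) = ((-32 - 136) + 21421)*(17988 - 28172) = (-168 + 21421)*(-10184) = 21253*(-10184) = -216440552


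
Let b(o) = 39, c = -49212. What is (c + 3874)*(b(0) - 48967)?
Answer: 2218297664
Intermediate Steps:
(c + 3874)*(b(0) - 48967) = (-49212 + 3874)*(39 - 48967) = -45338*(-48928) = 2218297664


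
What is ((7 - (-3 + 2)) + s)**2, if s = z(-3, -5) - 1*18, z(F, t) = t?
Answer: 225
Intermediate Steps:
s = -23 (s = -5 - 1*18 = -5 - 18 = -23)
((7 - (-3 + 2)) + s)**2 = ((7 - (-3 + 2)) - 23)**2 = ((7 - 1*(-1)) - 23)**2 = ((7 + 1) - 23)**2 = (8 - 23)**2 = (-15)**2 = 225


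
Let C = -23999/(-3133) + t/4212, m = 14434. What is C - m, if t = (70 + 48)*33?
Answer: -2440520633/169182 ≈ -14425.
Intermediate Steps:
t = 3894 (t = 118*33 = 3894)
C = 1452355/169182 (C = -23999/(-3133) + 3894/4212 = -23999*(-1/3133) + 3894*(1/4212) = 23999/3133 + 649/702 = 1452355/169182 ≈ 8.5846)
C - m = 1452355/169182 - 1*14434 = 1452355/169182 - 14434 = -2440520633/169182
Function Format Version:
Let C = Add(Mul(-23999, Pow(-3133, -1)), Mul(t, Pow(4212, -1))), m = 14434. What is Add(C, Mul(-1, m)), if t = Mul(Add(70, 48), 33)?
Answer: Rational(-2440520633, 169182) ≈ -14425.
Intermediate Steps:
t = 3894 (t = Mul(118, 33) = 3894)
C = Rational(1452355, 169182) (C = Add(Mul(-23999, Pow(-3133, -1)), Mul(3894, Pow(4212, -1))) = Add(Mul(-23999, Rational(-1, 3133)), Mul(3894, Rational(1, 4212))) = Add(Rational(23999, 3133), Rational(649, 702)) = Rational(1452355, 169182) ≈ 8.5846)
Add(C, Mul(-1, m)) = Add(Rational(1452355, 169182), Mul(-1, 14434)) = Add(Rational(1452355, 169182), -14434) = Rational(-2440520633, 169182)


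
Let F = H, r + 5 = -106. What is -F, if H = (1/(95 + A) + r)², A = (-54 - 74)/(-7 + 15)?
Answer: -76877824/6241 ≈ -12318.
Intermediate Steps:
r = -111 (r = -5 - 106 = -111)
A = -16 (A = -128/8 = -128*⅛ = -16)
H = 76877824/6241 (H = (1/(95 - 16) - 111)² = (1/79 - 111)² = (-8768/79)² = 76877824/6241 ≈ 12318.)
F = 76877824/6241 ≈ 12318.
-F = -1*76877824/6241 = -76877824/6241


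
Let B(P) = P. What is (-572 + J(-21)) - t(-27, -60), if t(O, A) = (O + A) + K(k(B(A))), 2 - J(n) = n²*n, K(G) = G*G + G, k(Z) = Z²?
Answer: -12954822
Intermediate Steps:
K(G) = G + G² (K(G) = G² + G = G + G²)
J(n) = 2 - n³ (J(n) = 2 - n²*n = 2 - n³)
t(O, A) = A + O + A²*(1 + A²) (t(O, A) = (O + A) + A²*(1 + A²) = (A + O) + A²*(1 + A²) = A + O + A²*(1 + A²))
(-572 + J(-21)) - t(-27, -60) = (-572 + (2 - 1*(-21)³)) - (-60 - 27 + (-60)² + (-60)⁴) = (-572 + (2 - 1*(-9261))) - (-60 - 27 + 3600 + 12960000) = (-572 + (2 + 9261)) - 1*12963513 = (-572 + 9263) - 12963513 = 8691 - 12963513 = -12954822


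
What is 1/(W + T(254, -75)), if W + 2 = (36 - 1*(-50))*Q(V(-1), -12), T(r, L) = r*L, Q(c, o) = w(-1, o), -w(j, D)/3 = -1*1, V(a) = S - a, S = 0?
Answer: -1/18794 ≈ -5.3208e-5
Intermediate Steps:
V(a) = -a (V(a) = 0 - a = -a)
w(j, D) = 3 (w(j, D) = -(-3) = -3*(-1) = 3)
Q(c, o) = 3
T(r, L) = L*r
W = 256 (W = -2 + (36 - 1*(-50))*3 = -2 + (36 + 50)*3 = -2 + 86*3 = -2 + 258 = 256)
1/(W + T(254, -75)) = 1/(256 - 75*254) = 1/(256 - 19050) = 1/(-18794) = -1/18794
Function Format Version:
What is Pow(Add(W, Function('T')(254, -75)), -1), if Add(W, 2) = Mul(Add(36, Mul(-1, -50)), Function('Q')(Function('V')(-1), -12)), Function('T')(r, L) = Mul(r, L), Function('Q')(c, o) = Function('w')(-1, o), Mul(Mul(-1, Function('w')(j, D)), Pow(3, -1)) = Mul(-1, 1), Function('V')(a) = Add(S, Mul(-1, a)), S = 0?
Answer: Rational(-1, 18794) ≈ -5.3208e-5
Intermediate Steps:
Function('V')(a) = Mul(-1, a) (Function('V')(a) = Add(0, Mul(-1, a)) = Mul(-1, a))
Function('w')(j, D) = 3 (Function('w')(j, D) = Mul(-3, Mul(-1, 1)) = Mul(-3, -1) = 3)
Function('Q')(c, o) = 3
Function('T')(r, L) = Mul(L, r)
W = 256 (W = Add(-2, Mul(Add(36, Mul(-1, -50)), 3)) = Add(-2, Mul(Add(36, 50), 3)) = Add(-2, Mul(86, 3)) = Add(-2, 258) = 256)
Pow(Add(W, Function('T')(254, -75)), -1) = Pow(Add(256, Mul(-75, 254)), -1) = Pow(Add(256, -19050), -1) = Pow(-18794, -1) = Rational(-1, 18794)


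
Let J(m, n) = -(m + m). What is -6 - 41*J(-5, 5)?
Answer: -416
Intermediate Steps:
J(m, n) = -2*m
-6 - 41*J(-5, 5) = -6 - (-82)*(-5) = -6 - 41*10 = -6 - 410 = -416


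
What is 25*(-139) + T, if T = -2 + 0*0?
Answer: -3477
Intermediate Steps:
T = -2 (T = -2 + 0 = -2)
25*(-139) + T = 25*(-139) - 2 = -3475 - 2 = -3477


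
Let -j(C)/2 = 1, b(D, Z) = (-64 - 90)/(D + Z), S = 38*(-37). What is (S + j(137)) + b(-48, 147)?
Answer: -12686/9 ≈ -1409.6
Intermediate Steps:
S = -1406
b(D, Z) = -154/(D + Z)
j(C) = -2 (j(C) = -2*1 = -2)
(S + j(137)) + b(-48, 147) = (-1406 - 2) - 154/(-48 + 147) = -1408 - 154/99 = -1408 - 154*1/99 = -1408 - 14/9 = -12686/9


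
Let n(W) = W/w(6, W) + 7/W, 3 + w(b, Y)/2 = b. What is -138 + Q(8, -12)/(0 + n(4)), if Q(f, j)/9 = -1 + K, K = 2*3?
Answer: -3462/29 ≈ -119.38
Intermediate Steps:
K = 6
w(b, Y) = -6 + 2*b
Q(f, j) = 45 (Q(f, j) = 9*(-1 + 6) = 9*5 = 45)
n(W) = 7/W + W/6 (n(W) = W/(-6 + 2*6) + 7/W = W/(-6 + 12) + 7/W = W/6 + 7/W = 7/W + W/6)
-138 + Q(8, -12)/(0 + n(4)) = -138 + 45/(0 + (7/4 + (1/6)*4)) = -138 + 45/(0 + (7*(1/4) + 2/3)) = -138 + 45/(0 + (7/4 + 2/3)) = -138 + 45/(0 + 29/12) = -138 + 45/(29/12) = -138 + 45*(12/29) = -138 + 540/29 = -3462/29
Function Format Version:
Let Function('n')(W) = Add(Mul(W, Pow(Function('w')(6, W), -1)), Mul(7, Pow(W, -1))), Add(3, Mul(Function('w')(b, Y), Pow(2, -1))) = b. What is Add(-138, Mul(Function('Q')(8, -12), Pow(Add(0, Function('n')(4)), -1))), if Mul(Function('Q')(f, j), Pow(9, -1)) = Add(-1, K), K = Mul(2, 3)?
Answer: Rational(-3462, 29) ≈ -119.38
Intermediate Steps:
K = 6
Function('w')(b, Y) = Add(-6, Mul(2, b))
Function('Q')(f, j) = 45 (Function('Q')(f, j) = Mul(9, Add(-1, 6)) = Mul(9, 5) = 45)
Function('n')(W) = Add(Mul(7, Pow(W, -1)), Mul(Rational(1, 6), W)) (Function('n')(W) = Add(Mul(W, Pow(Add(-6, Mul(2, 6)), -1)), Mul(7, Pow(W, -1))) = Add(Mul(W, Pow(Add(-6, 12), -1)), Mul(7, Pow(W, -1))) = Add(Mul(W, Pow(6, -1)), Mul(7, Pow(W, -1))) = Add(Mul(W, Rational(1, 6)), Mul(7, Pow(W, -1))) = Add(Mul(Rational(1, 6), W), Mul(7, Pow(W, -1))) = Add(Mul(7, Pow(W, -1)), Mul(Rational(1, 6), W)))
Add(-138, Mul(Function('Q')(8, -12), Pow(Add(0, Function('n')(4)), -1))) = Add(-138, Mul(45, Pow(Add(0, Add(Mul(7, Pow(4, -1)), Mul(Rational(1, 6), 4))), -1))) = Add(-138, Mul(45, Pow(Add(0, Add(Mul(7, Rational(1, 4)), Rational(2, 3))), -1))) = Add(-138, Mul(45, Pow(Add(0, Add(Rational(7, 4), Rational(2, 3))), -1))) = Add(-138, Mul(45, Pow(Add(0, Rational(29, 12)), -1))) = Add(-138, Mul(45, Pow(Rational(29, 12), -1))) = Add(-138, Mul(45, Rational(12, 29))) = Add(-138, Rational(540, 29)) = Rational(-3462, 29)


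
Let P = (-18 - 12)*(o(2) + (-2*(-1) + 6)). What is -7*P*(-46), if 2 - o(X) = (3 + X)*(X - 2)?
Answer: -96600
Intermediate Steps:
o(X) = 2 - (-2 + X)*(3 + X) (o(X) = 2 - (3 + X)*(X - 2) = 2 - (3 + X)*(-2 + X) = 2 - (-2 + X)*(3 + X))
P = -300 (P = (-18 - 12)*((8 - 1*2 - 1*2**2) + (-2*(-1) + 6)) = -30*((8 - 2 - 1*4) + (2 + 6)) = -30*((8 - 2 - 4) + 8) = -30*(2 + 8) = -30*10 = -300)
-7*P*(-46) = -7*(-300)*(-46) = 2100*(-46) = -96600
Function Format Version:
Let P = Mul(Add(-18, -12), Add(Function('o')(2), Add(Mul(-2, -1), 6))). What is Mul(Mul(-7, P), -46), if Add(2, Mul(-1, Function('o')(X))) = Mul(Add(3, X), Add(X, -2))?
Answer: -96600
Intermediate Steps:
Function('o')(X) = Add(2, Mul(-1, Add(-2, X), Add(3, X))) (Function('o')(X) = Add(2, Mul(-1, Mul(Add(3, X), Add(X, -2)))) = Add(2, Mul(-1, Mul(Add(3, X), Add(-2, X)))) = Add(2, Mul(-1, Mul(Add(-2, X), Add(3, X)))) = Add(2, Mul(-1, Add(-2, X), Add(3, X))))
P = -300 (P = Mul(Add(-18, -12), Add(Add(8, Mul(-1, 2), Mul(-1, Pow(2, 2))), Add(Mul(-2, -1), 6))) = Mul(-30, Add(Add(8, -2, Mul(-1, 4)), Add(2, 6))) = Mul(-30, Add(Add(8, -2, -4), 8)) = Mul(-30, Add(2, 8)) = Mul(-30, 10) = -300)
Mul(Mul(-7, P), -46) = Mul(Mul(-7, -300), -46) = Mul(2100, -46) = -96600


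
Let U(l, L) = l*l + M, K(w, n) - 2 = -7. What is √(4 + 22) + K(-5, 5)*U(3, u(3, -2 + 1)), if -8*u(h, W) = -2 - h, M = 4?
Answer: -65 + √26 ≈ -59.901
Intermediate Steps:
K(w, n) = -5 (K(w, n) = 2 - 7 = -5)
u(h, W) = ¼ + h/8 (u(h, W) = -(-2 - h)/8 = ¼ + h/8)
U(l, L) = 4 + l² (U(l, L) = l*l + 4 = l² + 4 = 4 + l²)
√(4 + 22) + K(-5, 5)*U(3, u(3, -2 + 1)) = √(4 + 22) - 5*(4 + 3²) = √26 - 5*(4 + 9) = √26 - 5*13 = √26 - 65 = -65 + √26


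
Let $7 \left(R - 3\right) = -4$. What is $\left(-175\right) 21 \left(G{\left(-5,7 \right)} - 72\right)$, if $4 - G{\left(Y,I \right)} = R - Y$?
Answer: $277200$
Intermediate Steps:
$R = \frac{17}{7}$ ($R = 3 + \frac{1}{7} \left(-4\right) = 3 - \frac{4}{7} = \frac{17}{7} \approx 2.4286$)
$G{\left(Y,I \right)} = \frac{11}{7} + Y$ ($G{\left(Y,I \right)} = 4 - \left(\frac{17}{7} - Y\right) = 4 + \left(- \frac{17}{7} + Y\right) = \frac{11}{7} + Y$)
$\left(-175\right) 21 \left(G{\left(-5,7 \right)} - 72\right) = \left(-175\right) 21 \left(\left(\frac{11}{7} - 5\right) - 72\right) = - 3675 \left(- \frac{24}{7} - 72\right) = \left(-3675\right) \left(- \frac{528}{7}\right) = 277200$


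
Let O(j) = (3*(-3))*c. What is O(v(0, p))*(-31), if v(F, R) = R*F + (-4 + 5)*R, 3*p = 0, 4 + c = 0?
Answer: -1116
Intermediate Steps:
c = -4 (c = -4 + 0 = -4)
p = 0 (p = (⅓)*0 = 0)
v(F, R) = R + F*R (v(F, R) = F*R + 1*R = F*R + R = R + F*R)
O(j) = 36 (O(j) = (3*(-3))*(-4) = -9*(-4) = 36)
O(v(0, p))*(-31) = 36*(-31) = -1116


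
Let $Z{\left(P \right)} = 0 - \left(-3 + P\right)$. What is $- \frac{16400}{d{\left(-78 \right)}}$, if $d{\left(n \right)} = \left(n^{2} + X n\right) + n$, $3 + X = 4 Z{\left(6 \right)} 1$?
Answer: $- \frac{2050}{897} \approx -2.2854$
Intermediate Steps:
$Z{\left(P \right)} = 3 - P$
$X = -15$ ($X = -3 + 4 \left(3 - 6\right) 1 = -3 + 4 \left(-3\right) 1 = -3 - 12 = -15$)
$d{\left(n \right)} = n^{2} - 14 n$ ($d{\left(n \right)} = \left(n^{2} - 15 n\right) + n = n^{2} - 14 n$)
$- \frac{16400}{d{\left(-78 \right)}} = - \frac{16400}{\left(-78\right) \left(-14 - 78\right)} = - \frac{16400}{\left(-78\right) \left(-92\right)} = - \frac{16400}{7176} = \left(-16400\right) \frac{1}{7176} = - \frac{2050}{897}$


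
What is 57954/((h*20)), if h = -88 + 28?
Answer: -9659/200 ≈ -48.295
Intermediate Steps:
h = -60
57954/((h*20)) = 57954/((-60*20)) = 57954/(-1200) = 57954*(-1/1200) = -9659/200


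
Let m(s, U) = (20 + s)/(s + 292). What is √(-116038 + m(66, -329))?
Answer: I*√3717965861/179 ≈ 340.64*I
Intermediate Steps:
m(s, U) = (20 + s)/(292 + s)
√(-116038 + m(66, -329)) = √(-116038 + (20 + 66)/(292 + 66)) = √(-116038 + 86/358) = √(-116038 + (1/358)*86) = √(-116038 + 43/179) = √(-20770759/179) = I*√3717965861/179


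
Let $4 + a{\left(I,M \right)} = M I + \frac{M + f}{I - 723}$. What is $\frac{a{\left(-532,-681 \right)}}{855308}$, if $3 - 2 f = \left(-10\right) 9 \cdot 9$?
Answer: $\frac{909343429}{2146823080} \approx 0.42358$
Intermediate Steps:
$f = \frac{813}{2}$ ($f = \frac{3}{2} - \frac{\left(-10\right) 9 \cdot 9}{2} = \frac{3}{2} - \frac{\left(-90\right) 9}{2} = \frac{3}{2} - -405 = \frac{3}{2} + 405 = \frac{813}{2} \approx 406.5$)
$a{\left(I,M \right)} = -4 + I M + \frac{\frac{813}{2} + M}{-723 + I}$ ($a{\left(I,M \right)} = -4 + \left(M I + \frac{M + \frac{813}{2}}{I - 723}\right) = -4 + \left(I M + \frac{\frac{813}{2} + M}{-723 + I}\right) = -4 + I M + \frac{\frac{813}{2} + M}{-723 + I}$)
$\frac{a{\left(-532,-681 \right)}}{855308} = \frac{\frac{1}{-723 - 532} \left(\frac{6597}{2} - 681 - -2128 - 681 \left(-532\right)^{2} - \left(-384636\right) \left(-681\right)\right)}{855308} = \frac{\frac{6597}{2} - 681 + 2128 - 192739344 - 261937116}{-1255} \cdot \frac{1}{855308} = - \frac{\frac{6597}{2} - 681 + 2128 - 192739344 - 261937116}{1255} \cdot \frac{1}{855308} = \left(- \frac{1}{1255}\right) \left(- \frac{909343429}{2}\right) \frac{1}{855308} = \frac{909343429}{2510} \cdot \frac{1}{855308} = \frac{909343429}{2146823080}$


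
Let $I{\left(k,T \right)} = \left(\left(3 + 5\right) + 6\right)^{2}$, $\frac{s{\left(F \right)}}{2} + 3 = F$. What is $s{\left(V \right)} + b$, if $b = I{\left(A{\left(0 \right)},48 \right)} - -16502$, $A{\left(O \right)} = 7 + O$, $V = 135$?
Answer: $16962$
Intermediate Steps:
$s{\left(F \right)} = -6 + 2 F$
$I{\left(k,T \right)} = 196$ ($I{\left(k,T \right)} = \left(8 + 6\right)^{2} = 14^{2} = 196$)
$b = 16698$ ($b = 196 - -16502 = 196 + 16502 = 16698$)
$s{\left(V \right)} + b = \left(-6 + 2 \cdot 135\right) + 16698 = \left(-6 + 270\right) + 16698 = 264 + 16698 = 16962$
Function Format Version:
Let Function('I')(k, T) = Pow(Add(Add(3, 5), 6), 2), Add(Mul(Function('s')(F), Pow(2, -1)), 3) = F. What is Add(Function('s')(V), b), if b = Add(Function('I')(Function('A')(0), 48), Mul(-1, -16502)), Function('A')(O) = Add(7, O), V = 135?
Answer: 16962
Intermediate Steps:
Function('s')(F) = Add(-6, Mul(2, F))
Function('I')(k, T) = 196 (Function('I')(k, T) = Pow(Add(8, 6), 2) = Pow(14, 2) = 196)
b = 16698 (b = Add(196, Mul(-1, -16502)) = Add(196, 16502) = 16698)
Add(Function('s')(V), b) = Add(Add(-6, Mul(2, 135)), 16698) = Add(Add(-6, 270), 16698) = Add(264, 16698) = 16962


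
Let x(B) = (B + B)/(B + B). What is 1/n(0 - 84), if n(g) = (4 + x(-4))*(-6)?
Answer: -1/30 ≈ -0.033333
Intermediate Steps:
x(B) = 1 (x(B) = (2*B)/((2*B)) = (2*B)*(1/(2*B)) = 1)
n(g) = -30 (n(g) = (4 + 1)*(-6) = 5*(-6) = -30)
1/n(0 - 84) = 1/(-30) = -1/30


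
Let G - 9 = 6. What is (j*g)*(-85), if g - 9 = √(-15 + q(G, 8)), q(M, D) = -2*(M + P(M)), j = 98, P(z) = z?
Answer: -74970 - 41650*I*√3 ≈ -74970.0 - 72140.0*I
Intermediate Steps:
G = 15 (G = 9 + 6 = 15)
q(M, D) = -4*M (q(M, D) = -2*(M + M) = -4*M)
g = 9 + 5*I*√3 (g = 9 + √(-15 - 4*15) = 9 + √(-15 - 60) = 9 + √(-75) = 9 + 5*I*√3 ≈ 9.0 + 8.6602*I)
(j*g)*(-85) = (98*(9 + 5*I*√3))*(-85) = (882 + 490*I*√3)*(-85) = -74970 - 41650*I*√3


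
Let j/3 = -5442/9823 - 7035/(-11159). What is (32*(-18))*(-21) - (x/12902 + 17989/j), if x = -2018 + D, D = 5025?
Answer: -21518779009677961/324260560062 ≈ -66363.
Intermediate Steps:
x = 3007 (x = -2018 + 5025 = 3007)
j = 25132581/109614857 (j = 3*(-5442/9823 - 7035/(-11159)) = 3*(-5442*1/9823 - 7035*(-1/11159)) = 3*(-5442/9823 + 7035/11159) = 3*(8377527/109614857) = 25132581/109614857 ≈ 0.22928)
(32*(-18))*(-21) - (x/12902 + 17989/j) = (32*(-18))*(-21) - (3007/12902 + 17989/(25132581/109614857)) = -576*(-21) - (3007*(1/12902) + 17989*(109614857/25132581)) = 12096 - (3007/12902 + 1971861662573/25132581) = 12096 - 1*25441034744187913/324260560062 = 12096 - 25441034744187913/324260560062 = -21518779009677961/324260560062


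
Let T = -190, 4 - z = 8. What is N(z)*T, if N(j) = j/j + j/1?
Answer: 570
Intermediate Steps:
z = -4 (z = 4 - 1*8 = 4 - 8 = -4)
N(j) = 1 + j (N(j) = 1 + j*1 = 1 + j)
N(z)*T = (1 - 4)*(-190) = -3*(-190) = 570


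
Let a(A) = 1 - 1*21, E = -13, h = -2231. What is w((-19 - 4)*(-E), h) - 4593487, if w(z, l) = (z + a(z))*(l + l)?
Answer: -3170109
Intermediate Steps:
a(A) = -20 (a(A) = 1 - 21 = -20)
w(z, l) = 2*l*(-20 + z) (w(z, l) = (z - 20)*(l + l) = (-20 + z)*(2*l) = 2*l*(-20 + z))
w((-19 - 4)*(-E), h) - 4593487 = 2*(-2231)*(-20 + (-19 - 4)*(-1*(-13))) - 4593487 = 2*(-2231)*(-20 - 23*13) - 4593487 = 2*(-2231)*(-20 - 299) - 4593487 = 2*(-2231)*(-319) - 4593487 = 1423378 - 4593487 = -3170109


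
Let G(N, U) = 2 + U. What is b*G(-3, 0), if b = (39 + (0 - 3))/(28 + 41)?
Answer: 24/23 ≈ 1.0435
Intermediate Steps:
b = 12/23 (b = (39 - 3)/69 = 36*(1/69) = 12/23 ≈ 0.52174)
b*G(-3, 0) = 12*(2 + 0)/23 = (12/23)*2 = 24/23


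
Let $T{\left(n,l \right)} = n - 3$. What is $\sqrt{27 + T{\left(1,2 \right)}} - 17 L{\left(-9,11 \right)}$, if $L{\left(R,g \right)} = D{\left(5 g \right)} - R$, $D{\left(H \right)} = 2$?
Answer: $-182$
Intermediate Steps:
$T{\left(n,l \right)} = -3 + n$
$L{\left(R,g \right)} = 2 - R$
$\sqrt{27 + T{\left(1,2 \right)}} - 17 L{\left(-9,11 \right)} = \sqrt{27 + \left(-3 + 1\right)} - 17 \left(2 - -9\right) = \sqrt{27 - 2} - 17 \left(2 + 9\right) = \sqrt{25} - 187 = 5 - 187 = -182$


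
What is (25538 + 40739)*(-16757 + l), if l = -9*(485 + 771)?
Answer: -1859798897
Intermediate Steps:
l = -11304 (l = -9*1256 = -11304)
(25538 + 40739)*(-16757 + l) = (25538 + 40739)*(-16757 - 11304) = 66277*(-28061) = -1859798897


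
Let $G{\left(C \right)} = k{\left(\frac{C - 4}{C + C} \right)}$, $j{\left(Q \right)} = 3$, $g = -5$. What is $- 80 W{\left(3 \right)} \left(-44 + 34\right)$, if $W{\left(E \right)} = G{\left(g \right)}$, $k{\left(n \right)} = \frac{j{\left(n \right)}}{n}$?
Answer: $\frac{8000}{3} \approx 2666.7$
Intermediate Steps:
$k{\left(n \right)} = \frac{3}{n}$
$G{\left(C \right)} = \frac{6 C}{-4 + C}$ ($G{\left(C \right)} = \frac{3}{\left(C - 4\right) \frac{1}{C + C}} = \frac{3}{\left(-4 + C\right) \frac{1}{2 C}} = \frac{3}{\frac{1}{2} \frac{1}{C} \left(-4 + C\right)} = 3 \frac{2 C}{-4 + C} = \frac{6 C}{-4 + C}$)
$W{\left(E \right)} = \frac{10}{3}$ ($W{\left(E \right)} = 6 \left(-5\right) \frac{1}{-4 - 5} = 6 \left(-5\right) \frac{1}{-9} = 6 \left(-5\right) \left(- \frac{1}{9}\right) = \frac{10}{3}$)
$- 80 W{\left(3 \right)} \left(-44 + 34\right) = \left(-80\right) \frac{10}{3} \left(-44 + 34\right) = \left(- \frac{800}{3}\right) \left(-10\right) = \frac{8000}{3}$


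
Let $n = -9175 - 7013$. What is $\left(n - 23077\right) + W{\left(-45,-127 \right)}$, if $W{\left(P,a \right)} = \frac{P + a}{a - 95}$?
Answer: $- \frac{4358329}{111} \approx -39264.0$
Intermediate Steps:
$W{\left(P,a \right)} = \frac{P + a}{-95 + a}$
$n = -16188$
$\left(n - 23077\right) + W{\left(-45,-127 \right)} = \left(-16188 - 23077\right) + \frac{-45 - 127}{-95 - 127} = -39265 + \frac{1}{-222} \left(-172\right) = -39265 - - \frac{86}{111} = -39265 + \frac{86}{111} = - \frac{4358329}{111}$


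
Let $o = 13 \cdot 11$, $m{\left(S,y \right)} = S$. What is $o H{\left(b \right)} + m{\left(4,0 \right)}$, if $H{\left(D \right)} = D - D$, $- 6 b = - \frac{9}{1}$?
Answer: $4$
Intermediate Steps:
$o = 143$
$b = \frac{3}{2}$ ($b = - \frac{\left(-9\right) 1^{-1}}{6} = - \frac{\left(-9\right) 1}{6} = \left(- \frac{1}{6}\right) \left(-9\right) = \frac{3}{2} \approx 1.5$)
$H{\left(D \right)} = 0$
$o H{\left(b \right)} + m{\left(4,0 \right)} = 143 \cdot 0 + 4 = 0 + 4 = 4$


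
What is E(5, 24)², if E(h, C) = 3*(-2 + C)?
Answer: 4356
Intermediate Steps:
E(h, C) = -6 + 3*C
E(5, 24)² = (-6 + 3*24)² = (-6 + 72)² = 66² = 4356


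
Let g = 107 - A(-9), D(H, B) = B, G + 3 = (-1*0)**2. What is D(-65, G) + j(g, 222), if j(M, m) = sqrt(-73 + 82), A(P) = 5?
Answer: 0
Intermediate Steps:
G = -3 (G = -3 + (-1*0)**2 = -3 + 0**2 = -3 + 0 = -3)
g = 102 (g = 107 - 1*5 = 107 - 5 = 102)
j(M, m) = 3 (j(M, m) = sqrt(9) = 3)
D(-65, G) + j(g, 222) = -3 + 3 = 0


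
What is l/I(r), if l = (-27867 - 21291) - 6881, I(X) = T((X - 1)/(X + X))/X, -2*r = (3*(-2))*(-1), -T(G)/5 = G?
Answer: -504351/10 ≈ -50435.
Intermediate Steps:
T(G) = -5*G
r = -3 (r = -3*(-2)*(-1)/2 = -(-3)*(-1) = -½*6 = -3)
I(X) = -5*(-1 + X)/(2*X²) (I(X) = (-5*(X - 1)/(X + X))/X = (-5*(-1 + X)/(2*X))/X = -5*(-1 + X)/(2*X²))
l = -56039 (l = -49158 - 6881 = -56039)
l/I(r) = -56039*18/(5*(1 - 1*(-3))) = -56039*18/(5*(1 + 3)) = -56039/((5/2)*(⅑)*4) = -56039/10/9 = -56039*9/10 = -504351/10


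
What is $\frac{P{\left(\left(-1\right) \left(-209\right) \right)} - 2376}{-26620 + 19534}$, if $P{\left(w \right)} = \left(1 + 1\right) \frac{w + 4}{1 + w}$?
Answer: $\frac{83089}{248010} \approx 0.33502$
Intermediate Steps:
$P{\left(w \right)} = \frac{2 \left(4 + w\right)}{1 + w}$ ($P{\left(w \right)} = 2 \frac{4 + w}{1 + w} = \frac{2 \left(4 + w\right)}{1 + w}$)
$\frac{P{\left(\left(-1\right) \left(-209\right) \right)} - 2376}{-26620 + 19534} = \frac{\frac{2 \left(4 - -209\right)}{1 - -209} - 2376}{-26620 + 19534} = \frac{\frac{2 \left(4 + 209\right)}{1 + 209} - 2376}{-7086} = \left(2 \cdot \frac{1}{210} \cdot 213 - 2376\right) \left(- \frac{1}{7086}\right) = \left(\frac{71}{35} - 2376\right) \left(- \frac{1}{7086}\right) = \left(- \frac{83089}{35}\right) \left(- \frac{1}{7086}\right) = \frac{83089}{248010}$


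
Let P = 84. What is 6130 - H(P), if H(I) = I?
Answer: 6046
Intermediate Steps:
6130 - H(P) = 6130 - 1*84 = 6130 - 84 = 6046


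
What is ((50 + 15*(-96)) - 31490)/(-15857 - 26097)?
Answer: 16440/20977 ≈ 0.78372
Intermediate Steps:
((50 + 15*(-96)) - 31490)/(-15857 - 26097) = ((50 - 1440) - 31490)/(-41954) = (-1390 - 31490)*(-1/41954) = -32880*(-1/41954) = 16440/20977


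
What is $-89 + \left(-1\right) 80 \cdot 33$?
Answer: $-2729$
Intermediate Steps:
$-89 + \left(-1\right) 80 \cdot 33 = -89 - 2640 = -2729$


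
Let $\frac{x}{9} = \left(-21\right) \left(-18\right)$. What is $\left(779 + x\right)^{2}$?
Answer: $17480761$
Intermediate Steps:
$x = 3402$ ($x = 9 \left(\left(-21\right) \left(-18\right)\right) = 9 \cdot 378 = 3402$)
$\left(779 + x\right)^{2} = \left(779 + 3402\right)^{2} = 4181^{2} = 17480761$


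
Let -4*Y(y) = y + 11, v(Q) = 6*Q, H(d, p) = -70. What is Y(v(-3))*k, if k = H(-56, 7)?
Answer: -245/2 ≈ -122.50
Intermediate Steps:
k = -70
Y(y) = -11/4 - y/4 (Y(y) = -(y + 11)/4 = -(11 + y)/4 = -11/4 - y/4)
Y(v(-3))*k = (-11/4 - 3*(-3)/2)*(-70) = (-11/4 - ¼*(-18))*(-70) = (-11/4 + 9/2)*(-70) = (7/4)*(-70) = -245/2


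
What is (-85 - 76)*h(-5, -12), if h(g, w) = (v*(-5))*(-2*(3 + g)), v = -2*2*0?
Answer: 0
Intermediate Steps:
v = 0 (v = -4*0 = 0)
h(g, w) = 0 (h(g, w) = (0*(-5))*(-2*(3 + g)) = 0*(-6 - 2*g) = 0)
(-85 - 76)*h(-5, -12) = (-85 - 76)*0 = -161*0 = 0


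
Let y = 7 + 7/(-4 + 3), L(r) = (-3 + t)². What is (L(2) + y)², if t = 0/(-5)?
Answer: 81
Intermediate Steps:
t = 0 (t = 0*(-⅕) = 0)
L(r) = 9 (L(r) = (-3 + 0)² = (-3)² = 9)
y = 0 (y = 7 + 7/(-1) = 7 + 7*(-1) = 7 - 7 = 0)
(L(2) + y)² = (9 + 0)² = 9² = 81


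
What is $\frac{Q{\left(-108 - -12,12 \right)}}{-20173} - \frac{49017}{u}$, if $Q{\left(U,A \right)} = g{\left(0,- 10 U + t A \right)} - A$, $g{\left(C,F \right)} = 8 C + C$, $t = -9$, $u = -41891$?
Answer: $\frac{989322633}{845067143} \approx 1.1707$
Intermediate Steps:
$g{\left(C,F \right)} = 9 C$
$Q{\left(U,A \right)} = - A$ ($Q{\left(U,A \right)} = 9 \cdot 0 - A = 0 - A = - A$)
$\frac{Q{\left(-108 - -12,12 \right)}}{-20173} - \frac{49017}{u} = \frac{\left(-1\right) 12}{-20173} - \frac{49017}{-41891} = \left(-12\right) \left(- \frac{1}{20173}\right) - - \frac{49017}{41891} = \frac{12}{20173} + \frac{49017}{41891} = \frac{989322633}{845067143}$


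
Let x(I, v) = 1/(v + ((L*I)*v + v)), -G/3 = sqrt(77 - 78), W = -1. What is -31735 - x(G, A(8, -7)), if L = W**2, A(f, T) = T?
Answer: -2887883/91 + 3*I/91 ≈ -31735.0 + 0.032967*I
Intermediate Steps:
L = 1 (L = (-1)**2 = 1)
G = -3*I (G = -3*sqrt(77 - 78) = -3*I ≈ -3.0*I)
x(I, v) = 1/(2*v + I*v) (x(I, v) = 1/(v + ((1*I)*v + v)) = 1/(v + (I*v + v)) = 1/(v + (v + I*v)) = 1/(2*v + I*v))
-31735 - x(G, A(8, -7)) = -31735 - 1/((-7)*(2 - 3*I)) = -31735 - (-1)*(2 + 3*I)/13/7 = -31735 - (-1)*(2 + 3*I)/91 = -31735 + (2 + 3*I)/91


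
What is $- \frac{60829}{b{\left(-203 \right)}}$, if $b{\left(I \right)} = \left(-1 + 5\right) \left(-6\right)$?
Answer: $\frac{60829}{24} \approx 2534.5$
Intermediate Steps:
$b{\left(I \right)} = -24$ ($b{\left(I \right)} = 4 \left(-6\right) = -24$)
$- \frac{60829}{b{\left(-203 \right)}} = - \frac{60829}{-24} = \left(-60829\right) \left(- \frac{1}{24}\right) = \frac{60829}{24}$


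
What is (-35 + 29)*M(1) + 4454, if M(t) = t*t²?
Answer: 4448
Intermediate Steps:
M(t) = t³
(-35 + 29)*M(1) + 4454 = (-35 + 29)*1³ + 4454 = -6*1 + 4454 = -6 + 4454 = 4448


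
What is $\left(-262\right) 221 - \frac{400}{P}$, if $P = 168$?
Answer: $- \frac{1215992}{21} \approx -57904.0$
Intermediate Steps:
$\left(-262\right) 221 - \frac{400}{P} = \left(-262\right) 221 - \frac{400}{168} = -57902 - \frac{50}{21} = - \frac{1215992}{21}$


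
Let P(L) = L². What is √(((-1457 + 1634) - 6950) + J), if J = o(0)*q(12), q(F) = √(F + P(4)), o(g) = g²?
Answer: I*√6773 ≈ 82.298*I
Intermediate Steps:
q(F) = √(16 + F) (q(F) = √(F + 4²) = √(F + 16) = √(16 + F))
J = 0 (J = 0²*√(16 + 12) = 0*√28 = 0*(2*√7) = 0)
√(((-1457 + 1634) - 6950) + J) = √(((-1457 + 1634) - 6950) + 0) = √((177 - 6950) + 0) = √(-6773 + 0) = √(-6773) = I*√6773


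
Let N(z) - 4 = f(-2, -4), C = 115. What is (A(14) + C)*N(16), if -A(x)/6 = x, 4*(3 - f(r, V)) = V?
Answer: 248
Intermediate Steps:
f(r, V) = 3 - V/4
A(x) = -6*x
N(z) = 8 (N(z) = 4 + (3 - ¼*(-4)) = 4 + (3 + 1) = 4 + 4 = 8)
(A(14) + C)*N(16) = (-6*14 + 115)*8 = (-84 + 115)*8 = 31*8 = 248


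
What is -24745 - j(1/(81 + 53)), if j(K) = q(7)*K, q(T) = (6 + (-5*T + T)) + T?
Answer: -3315815/134 ≈ -24745.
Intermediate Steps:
q(T) = 6 - 3*T (q(T) = (6 - 4*T) + T = 6 - 3*T)
j(K) = -15*K (j(K) = (6 - 3*7)*K = (6 - 21)*K = -15*K)
-24745 - j(1/(81 + 53)) = -24745 - (-15)/(81 + 53) = -24745 - (-15)/134 = -24745 - 1*(-15/134) = -24745 + 15/134 = -3315815/134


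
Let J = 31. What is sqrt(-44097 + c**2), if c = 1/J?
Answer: 64*I*sqrt(10346)/31 ≈ 209.99*I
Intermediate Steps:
c = 1/31 ≈ 0.032258
sqrt(-44097 + c**2) = sqrt(-44097 + (1/31)**2) = sqrt(-44097 + 1/961) = sqrt(-42377216/961) = 64*I*sqrt(10346)/31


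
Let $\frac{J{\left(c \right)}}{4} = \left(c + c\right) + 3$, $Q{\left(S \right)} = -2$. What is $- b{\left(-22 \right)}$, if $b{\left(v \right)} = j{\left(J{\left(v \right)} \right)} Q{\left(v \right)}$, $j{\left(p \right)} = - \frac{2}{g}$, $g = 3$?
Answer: $- \frac{4}{3} \approx -1.3333$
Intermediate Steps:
$J{\left(c \right)} = 12 + 8 c$ ($J{\left(c \right)} = 4 \left(\left(c + c\right) + 3\right) = 4 \left(2 c + 3\right) = 4 \left(3 + 2 c\right) = 12 + 8 c$)
$j{\left(p \right)} = - \frac{2}{3}$
$b{\left(v \right)} = \frac{4}{3}$ ($b{\left(v \right)} = \left(- \frac{2}{3}\right) \left(-2\right) = \frac{4}{3}$)
$- b{\left(-22 \right)} = \left(-1\right) \frac{4}{3} = - \frac{4}{3}$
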